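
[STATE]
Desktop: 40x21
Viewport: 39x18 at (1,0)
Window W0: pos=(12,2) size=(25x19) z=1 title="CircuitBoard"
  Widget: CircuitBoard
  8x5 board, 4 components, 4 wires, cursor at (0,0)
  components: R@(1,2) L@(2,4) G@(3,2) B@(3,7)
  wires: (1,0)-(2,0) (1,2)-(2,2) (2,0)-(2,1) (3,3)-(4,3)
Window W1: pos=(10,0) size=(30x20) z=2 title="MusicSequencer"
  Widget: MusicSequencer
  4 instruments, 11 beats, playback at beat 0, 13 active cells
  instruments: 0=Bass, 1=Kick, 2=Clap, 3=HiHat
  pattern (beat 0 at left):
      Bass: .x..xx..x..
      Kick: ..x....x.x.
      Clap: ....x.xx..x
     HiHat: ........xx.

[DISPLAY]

         ┏━━━━━━━━━━━━━━━━━━━━━━━━━━━━┓
         ┃ MusicSequencer             ┃
         ┠────────────────────────────┨
         ┃      ▼1234567890           ┃
         ┃  Bass·█··██··█··           ┃
         ┃  Kick··█····█·█·           ┃
         ┃  Clap····█·██··█           ┃
         ┃ HiHat········██·           ┃
         ┃                            ┃
         ┃                            ┃
         ┃                            ┃
         ┃                            ┃
         ┃                            ┃
         ┃                            ┃
         ┃                            ┃
         ┃                            ┃
         ┃                            ┃
         ┃                            ┃


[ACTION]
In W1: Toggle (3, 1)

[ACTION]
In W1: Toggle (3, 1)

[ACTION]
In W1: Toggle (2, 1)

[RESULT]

         ┏━━━━━━━━━━━━━━━━━━━━━━━━━━━━┓
         ┃ MusicSequencer             ┃
         ┠────────────────────────────┨
         ┃      ▼1234567890           ┃
         ┃  Bass·█··██··█··           ┃
         ┃  Kick··█····█·█·           ┃
         ┃  Clap·█··█·██··█           ┃
         ┃ HiHat········██·           ┃
         ┃                            ┃
         ┃                            ┃
         ┃                            ┃
         ┃                            ┃
         ┃                            ┃
         ┃                            ┃
         ┃                            ┃
         ┃                            ┃
         ┃                            ┃
         ┃                            ┃


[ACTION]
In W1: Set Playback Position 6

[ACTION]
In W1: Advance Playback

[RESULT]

         ┏━━━━━━━━━━━━━━━━━━━━━━━━━━━━┓
         ┃ MusicSequencer             ┃
         ┠────────────────────────────┨
         ┃      0123456▼890           ┃
         ┃  Bass·█··██··█··           ┃
         ┃  Kick··█····█·█·           ┃
         ┃  Clap·█··█·██··█           ┃
         ┃ HiHat········██·           ┃
         ┃                            ┃
         ┃                            ┃
         ┃                            ┃
         ┃                            ┃
         ┃                            ┃
         ┃                            ┃
         ┃                            ┃
         ┃                            ┃
         ┃                            ┃
         ┃                            ┃


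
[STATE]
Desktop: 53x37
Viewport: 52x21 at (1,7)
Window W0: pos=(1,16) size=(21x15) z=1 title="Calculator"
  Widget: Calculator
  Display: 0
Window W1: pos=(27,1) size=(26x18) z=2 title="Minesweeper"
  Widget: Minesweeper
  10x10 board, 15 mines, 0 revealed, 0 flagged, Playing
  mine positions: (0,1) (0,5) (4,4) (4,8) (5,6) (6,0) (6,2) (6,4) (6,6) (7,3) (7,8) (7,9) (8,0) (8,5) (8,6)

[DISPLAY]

                          ┃■■■■■■■■■■              ┃
                          ┃■■■■■■■■■■              ┃
                          ┃■■■■■■■■■■              ┃
                          ┃■■■■■■■■■■              ┃
                          ┃■■■■■■■■■■              ┃
                          ┃■■■■■■■■■■              ┃
                          ┃■■■■■■■■■■              ┃
                          ┃                        ┃
                          ┃                        ┃
┏━━━━━━━━━━━━━━━━━━━┓     ┃                        ┃
┃ Calculator        ┃     ┃                        ┃
┠───────────────────┨     ┗━━━━━━━━━━━━━━━━━━━━━━━━┛
┃                  0┃                               
┃┌───┬───┬───┬───┐  ┃                               
┃│ 7 │ 8 │ 9 │ ÷ │  ┃                               
┃├───┼───┼───┼───┤  ┃                               
┃│ 4 │ 5 │ 6 │ × │  ┃                               
┃├───┼───┼───┼───┤  ┃                               
┃│ 1 │ 2 │ 3 │ - │  ┃                               
┃├───┼───┼───┼───┤  ┃                               
┃│ 0 │ . │ = │ + │  ┃                               


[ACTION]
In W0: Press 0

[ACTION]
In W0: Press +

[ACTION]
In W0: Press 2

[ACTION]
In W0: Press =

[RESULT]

                          ┃■■■■■■■■■■              ┃
                          ┃■■■■■■■■■■              ┃
                          ┃■■■■■■■■■■              ┃
                          ┃■■■■■■■■■■              ┃
                          ┃■■■■■■■■■■              ┃
                          ┃■■■■■■■■■■              ┃
                          ┃■■■■■■■■■■              ┃
                          ┃                        ┃
                          ┃                        ┃
┏━━━━━━━━━━━━━━━━━━━┓     ┃                        ┃
┃ Calculator        ┃     ┃                        ┃
┠───────────────────┨     ┗━━━━━━━━━━━━━━━━━━━━━━━━┛
┃                  2┃                               
┃┌───┬───┬───┬───┐  ┃                               
┃│ 7 │ 8 │ 9 │ ÷ │  ┃                               
┃├───┼───┼───┼───┤  ┃                               
┃│ 4 │ 5 │ 6 │ × │  ┃                               
┃├───┼───┼───┼───┤  ┃                               
┃│ 1 │ 2 │ 3 │ - │  ┃                               
┃├───┼───┼───┼───┤  ┃                               
┃│ 0 │ . │ = │ + │  ┃                               


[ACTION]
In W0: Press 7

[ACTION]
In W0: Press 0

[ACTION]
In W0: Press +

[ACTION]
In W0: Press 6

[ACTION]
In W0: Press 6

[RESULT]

                          ┃■■■■■■■■■■              ┃
                          ┃■■■■■■■■■■              ┃
                          ┃■■■■■■■■■■              ┃
                          ┃■■■■■■■■■■              ┃
                          ┃■■■■■■■■■■              ┃
                          ┃■■■■■■■■■■              ┃
                          ┃■■■■■■■■■■              ┃
                          ┃                        ┃
                          ┃                        ┃
┏━━━━━━━━━━━━━━━━━━━┓     ┃                        ┃
┃ Calculator        ┃     ┃                        ┃
┠───────────────────┨     ┗━━━━━━━━━━━━━━━━━━━━━━━━┛
┃                 66┃                               
┃┌───┬───┬───┬───┐  ┃                               
┃│ 7 │ 8 │ 9 │ ÷ │  ┃                               
┃├───┼───┼───┼───┤  ┃                               
┃│ 4 │ 5 │ 6 │ × │  ┃                               
┃├───┼───┼───┼───┤  ┃                               
┃│ 1 │ 2 │ 3 │ - │  ┃                               
┃├───┼───┼───┼───┤  ┃                               
┃│ 0 │ . │ = │ + │  ┃                               


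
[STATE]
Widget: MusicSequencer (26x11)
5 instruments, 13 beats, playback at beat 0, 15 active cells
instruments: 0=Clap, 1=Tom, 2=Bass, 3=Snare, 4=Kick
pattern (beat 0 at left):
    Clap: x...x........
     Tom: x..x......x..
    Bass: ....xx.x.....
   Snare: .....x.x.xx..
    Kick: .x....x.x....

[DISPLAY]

      ▼123456789012       
  Clap█···█········       
   Tom█··█······█··       
  Bass····██·█·····       
 Snare·····█·█·██··       
  Kick·█····█·█····       
                          
                          
                          
                          
                          


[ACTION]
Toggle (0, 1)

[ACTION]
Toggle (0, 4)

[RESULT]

      ▼123456789012       
  Clap██···········       
   Tom█··█······█··       
  Bass····██·█·····       
 Snare·····█·█·██··       
  Kick·█····█·█····       
                          
                          
                          
                          
                          


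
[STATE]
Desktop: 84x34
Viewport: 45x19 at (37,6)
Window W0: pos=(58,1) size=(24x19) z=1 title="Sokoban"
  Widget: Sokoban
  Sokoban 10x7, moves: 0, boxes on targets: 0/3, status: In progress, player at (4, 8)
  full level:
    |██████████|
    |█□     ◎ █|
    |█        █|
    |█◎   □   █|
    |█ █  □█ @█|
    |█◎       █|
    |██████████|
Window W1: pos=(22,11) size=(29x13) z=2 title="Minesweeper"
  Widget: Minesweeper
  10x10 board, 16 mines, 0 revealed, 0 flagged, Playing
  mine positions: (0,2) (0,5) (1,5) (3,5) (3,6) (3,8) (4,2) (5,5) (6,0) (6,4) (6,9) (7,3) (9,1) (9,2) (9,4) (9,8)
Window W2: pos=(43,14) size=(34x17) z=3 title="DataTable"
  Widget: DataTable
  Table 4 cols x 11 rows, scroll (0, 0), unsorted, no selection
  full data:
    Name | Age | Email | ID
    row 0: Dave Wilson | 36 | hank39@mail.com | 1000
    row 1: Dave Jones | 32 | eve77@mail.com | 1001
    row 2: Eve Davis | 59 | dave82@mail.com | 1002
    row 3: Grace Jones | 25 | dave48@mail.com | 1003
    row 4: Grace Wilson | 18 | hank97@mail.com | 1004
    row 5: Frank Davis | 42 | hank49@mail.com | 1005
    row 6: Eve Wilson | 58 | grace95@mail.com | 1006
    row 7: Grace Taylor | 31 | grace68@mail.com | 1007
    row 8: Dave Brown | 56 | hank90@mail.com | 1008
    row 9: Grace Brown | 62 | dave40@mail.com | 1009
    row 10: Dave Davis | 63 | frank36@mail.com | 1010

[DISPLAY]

                     ┃█        █            ┃
                     ┃█◎   □   █            ┃
                     ┃█ █  □█ @█            ┃
                     ┃█◎       █            ┃
                     ┃██████████            ┃
━━━━━━━━━━━━━┓       ┃Moves: 0  0/3         ┃
             ┃       ┃                      ┃
─────────────┨       ┃                      ┃
      ┏━━━━━━━━━━━━━━━━━━━━━━━━━━━━━━━━┓    ┃
      ┃ DataTable                      ┃    ┃
      ┠────────────────────────────────┨    ┃
      ┃Name        │Age│Email          ┃    ┃
      ┃────────────┼───┼───────────────┃    ┃
      ┃Dave Wilson │36 │hank39@mail.com┃━━━━┛
      ┃Dave Jones  │32 │eve77@mail.com ┃     
      ┃Eve Davis   │59 │dave82@mail.com┃     
      ┃Grace Jones │25 │dave48@mail.com┃     
━━━━━━┃Grace Wilson│18 │hank97@mail.com┃     
      ┃Frank Davis │42 │hank49@mail.com┃     


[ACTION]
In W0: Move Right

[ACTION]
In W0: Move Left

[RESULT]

                     ┃█        █            ┃
                     ┃█◎   □   █            ┃
                     ┃█ █  □█@ █            ┃
                     ┃█◎       █            ┃
                     ┃██████████            ┃
━━━━━━━━━━━━━┓       ┃Moves: 1  0/3         ┃
             ┃       ┃                      ┃
─────────────┨       ┃                      ┃
      ┏━━━━━━━━━━━━━━━━━━━━━━━━━━━━━━━━┓    ┃
      ┃ DataTable                      ┃    ┃
      ┠────────────────────────────────┨    ┃
      ┃Name        │Age│Email          ┃    ┃
      ┃────────────┼───┼───────────────┃    ┃
      ┃Dave Wilson │36 │hank39@mail.com┃━━━━┛
      ┃Dave Jones  │32 │eve77@mail.com ┃     
      ┃Eve Davis   │59 │dave82@mail.com┃     
      ┃Grace Jones │25 │dave48@mail.com┃     
━━━━━━┃Grace Wilson│18 │hank97@mail.com┃     
      ┃Frank Davis │42 │hank49@mail.com┃     


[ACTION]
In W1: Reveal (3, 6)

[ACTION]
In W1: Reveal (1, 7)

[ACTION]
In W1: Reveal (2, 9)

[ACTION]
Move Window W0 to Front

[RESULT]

                     ┃█        █            ┃
                     ┃█◎   □   █            ┃
                     ┃█ █  □█@ █            ┃
                     ┃█◎       █            ┃
                     ┃██████████            ┃
━━━━━━━━━━━━━┓       ┃Moves: 1  0/3         ┃
             ┃       ┃                      ┃
─────────────┨       ┃                      ┃
      ┏━━━━━━━━━━━━━━┃                      ┃
      ┃ DataTable    ┃                      ┃
      ┠──────────────┃                      ┃
      ┃Name        │A┃                      ┃
      ┃────────────┼─┃                      ┃
      ┃Dave Wilson │3┗━━━━━━━━━━━━━━━━━━━━━━┛
      ┃Dave Jones  │32 │eve77@mail.com ┃     
      ┃Eve Davis   │59 │dave82@mail.com┃     
      ┃Grace Jones │25 │dave48@mail.com┃     
━━━━━━┃Grace Wilson│18 │hank97@mail.com┃     
      ┃Frank Davis │42 │hank49@mail.com┃     


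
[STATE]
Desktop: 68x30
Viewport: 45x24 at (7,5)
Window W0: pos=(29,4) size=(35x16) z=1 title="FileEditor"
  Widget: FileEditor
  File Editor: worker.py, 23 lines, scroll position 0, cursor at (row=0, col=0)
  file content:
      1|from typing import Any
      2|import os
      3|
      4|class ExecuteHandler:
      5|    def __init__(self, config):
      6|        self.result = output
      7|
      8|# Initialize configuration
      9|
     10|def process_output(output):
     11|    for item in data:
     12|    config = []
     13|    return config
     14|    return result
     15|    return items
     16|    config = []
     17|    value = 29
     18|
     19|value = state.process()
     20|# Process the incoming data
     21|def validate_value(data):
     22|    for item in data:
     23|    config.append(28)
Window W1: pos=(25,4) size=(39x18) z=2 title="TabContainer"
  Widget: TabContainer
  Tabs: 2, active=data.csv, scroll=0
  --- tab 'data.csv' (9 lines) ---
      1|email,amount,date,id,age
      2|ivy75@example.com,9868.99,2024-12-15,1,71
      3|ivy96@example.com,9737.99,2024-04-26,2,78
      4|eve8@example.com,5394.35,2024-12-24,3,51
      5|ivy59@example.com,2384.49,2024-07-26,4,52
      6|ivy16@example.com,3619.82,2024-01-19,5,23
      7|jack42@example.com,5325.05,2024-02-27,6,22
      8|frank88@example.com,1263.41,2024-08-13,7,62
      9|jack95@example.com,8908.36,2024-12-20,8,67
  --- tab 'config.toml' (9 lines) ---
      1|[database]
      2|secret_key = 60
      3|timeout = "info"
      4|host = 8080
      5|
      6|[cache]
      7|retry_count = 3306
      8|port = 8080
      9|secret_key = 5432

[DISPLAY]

                  ┃ TabContainer             
                  ┠──────────────────────────
                  ┃[data.csv]│ config.toml   
                  ┃──────────────────────────
                  ┃email,amount,date,id,age  
                  ┃ivy75@example.com,9868.99,
                  ┃ivy96@example.com,9737.99,
                  ┃eve8@example.com,5394.35,2
                  ┃ivy59@example.com,2384.49,
                  ┃ivy16@example.com,3619.82,
                  ┃jack42@example.com,5325.05
                  ┃frank88@example.com,1263.4
                  ┃jack95@example.com,8908.36
                  ┃                          
                  ┃                          
                  ┃                          
                  ┗━━━━━━━━━━━━━━━━━━━━━━━━━━
                                             
                                             
                                             
                                             
                                             
                                             
                                             


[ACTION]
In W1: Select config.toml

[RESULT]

                  ┃ TabContainer             
                  ┠──────────────────────────
                  ┃ data.csv │[config.toml]  
                  ┃──────────────────────────
                  ┃[database]                
                  ┃secret_key = 60           
                  ┃timeout = "info"          
                  ┃host = 8080               
                  ┃                          
                  ┃[cache]                   
                  ┃retry_count = 3306        
                  ┃port = 8080               
                  ┃secret_key = 5432         
                  ┃                          
                  ┃                          
                  ┃                          
                  ┗━━━━━━━━━━━━━━━━━━━━━━━━━━
                                             
                                             
                                             
                                             
                                             
                                             
                                             


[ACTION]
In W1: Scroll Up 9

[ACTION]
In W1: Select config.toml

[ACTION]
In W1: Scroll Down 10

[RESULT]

                  ┃ TabContainer             
                  ┠──────────────────────────
                  ┃ data.csv │[config.toml]  
                  ┃──────────────────────────
                  ┃secret_key = 5432         
                  ┃                          
                  ┃                          
                  ┃                          
                  ┃                          
                  ┃                          
                  ┃                          
                  ┃                          
                  ┃                          
                  ┃                          
                  ┃                          
                  ┃                          
                  ┗━━━━━━━━━━━━━━━━━━━━━━━━━━
                                             
                                             
                                             
                                             
                                             
                                             
                                             


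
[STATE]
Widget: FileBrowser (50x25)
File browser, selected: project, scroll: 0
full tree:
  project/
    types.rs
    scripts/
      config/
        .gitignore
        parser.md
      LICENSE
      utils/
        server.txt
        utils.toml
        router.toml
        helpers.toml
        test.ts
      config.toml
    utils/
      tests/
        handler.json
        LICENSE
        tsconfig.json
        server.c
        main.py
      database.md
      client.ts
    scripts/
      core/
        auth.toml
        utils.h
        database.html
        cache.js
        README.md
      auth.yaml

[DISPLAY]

> [-] project/                                    
    types.rs                                      
    [+] scripts/                                  
    [+] utils/                                    
    [+] scripts/                                  
                                                  
                                                  
                                                  
                                                  
                                                  
                                                  
                                                  
                                                  
                                                  
                                                  
                                                  
                                                  
                                                  
                                                  
                                                  
                                                  
                                                  
                                                  
                                                  
                                                  


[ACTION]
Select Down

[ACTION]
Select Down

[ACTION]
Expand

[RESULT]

  [-] project/                                    
    types.rs                                      
  > [-] scripts/                                  
      [+] config/                                 
      LICENSE                                     
      [+] utils/                                  
      config.toml                                 
    [+] utils/                                    
    [-] scripts/                                  
      [+] core/                                   
      auth.yaml                                   
                                                  
                                                  
                                                  
                                                  
                                                  
                                                  
                                                  
                                                  
                                                  
                                                  
                                                  
                                                  
                                                  
                                                  


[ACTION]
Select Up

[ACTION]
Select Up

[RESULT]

> [-] project/                                    
    types.rs                                      
    [-] scripts/                                  
      [+] config/                                 
      LICENSE                                     
      [+] utils/                                  
      config.toml                                 
    [+] utils/                                    
    [-] scripts/                                  
      [+] core/                                   
      auth.yaml                                   
                                                  
                                                  
                                                  
                                                  
                                                  
                                                  
                                                  
                                                  
                                                  
                                                  
                                                  
                                                  
                                                  
                                                  


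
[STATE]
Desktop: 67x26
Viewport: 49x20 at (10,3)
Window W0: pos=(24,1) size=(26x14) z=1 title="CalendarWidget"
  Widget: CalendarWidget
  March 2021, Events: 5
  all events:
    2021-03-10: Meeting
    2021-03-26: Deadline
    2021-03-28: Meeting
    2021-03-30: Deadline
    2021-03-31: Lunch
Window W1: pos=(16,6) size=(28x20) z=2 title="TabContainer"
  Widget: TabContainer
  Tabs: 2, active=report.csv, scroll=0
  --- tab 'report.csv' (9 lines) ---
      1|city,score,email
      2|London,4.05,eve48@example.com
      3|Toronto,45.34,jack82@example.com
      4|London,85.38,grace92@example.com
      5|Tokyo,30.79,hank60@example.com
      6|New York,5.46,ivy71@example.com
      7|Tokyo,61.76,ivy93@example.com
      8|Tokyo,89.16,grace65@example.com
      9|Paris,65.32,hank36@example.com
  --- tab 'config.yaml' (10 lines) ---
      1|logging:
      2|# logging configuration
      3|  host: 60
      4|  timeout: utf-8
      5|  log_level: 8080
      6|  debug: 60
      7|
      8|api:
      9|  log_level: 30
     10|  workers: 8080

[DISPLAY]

              ┠────────────────────────┨         
              ┃       March 2021       ┃         
              ┃Mo Tu We Th Fr Sa Su    ┃         
      ┏━━━━━━━━━━━━━━━━━━━━━━━━━━┓7    ┃         
      ┃ TabContainer             ┃14   ┃         
      ┠──────────────────────────┨1    ┃         
      ┃[report.csv]│ config.yaml ┃28*  ┃         
      ┃──────────────────────────┃     ┃         
      ┃city,score,email          ┃     ┃         
      ┃London,4.05,eve48@example.┃     ┃         
      ┃Toronto,45.34,jack82@examp┃     ┃         
      ┃London,85.38,grace92@examp┃━━━━━┛         
      ┃Tokyo,30.79,hank60@example┃               
      ┃New York,5.46,ivy71@exampl┃               
      ┃Tokyo,61.76,ivy93@example.┃               
      ┃Tokyo,89.16,grace65@exampl┃               
      ┃Paris,65.32,hank36@example┃               
      ┃                          ┃               
      ┃                          ┃               
      ┃                          ┃               


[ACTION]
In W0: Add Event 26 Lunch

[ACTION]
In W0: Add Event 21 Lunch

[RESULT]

              ┠────────────────────────┨         
              ┃       March 2021       ┃         
              ┃Mo Tu We Th Fr Sa Su    ┃         
      ┏━━━━━━━━━━━━━━━━━━━━━━━━━━┓7    ┃         
      ┃ TabContainer             ┃14   ┃         
      ┠──────────────────────────┨1*   ┃         
      ┃[report.csv]│ config.yaml ┃28*  ┃         
      ┃──────────────────────────┃     ┃         
      ┃city,score,email          ┃     ┃         
      ┃London,4.05,eve48@example.┃     ┃         
      ┃Toronto,45.34,jack82@examp┃     ┃         
      ┃London,85.38,grace92@examp┃━━━━━┛         
      ┃Tokyo,30.79,hank60@example┃               
      ┃New York,5.46,ivy71@exampl┃               
      ┃Tokyo,61.76,ivy93@example.┃               
      ┃Tokyo,89.16,grace65@exampl┃               
      ┃Paris,65.32,hank36@example┃               
      ┃                          ┃               
      ┃                          ┃               
      ┃                          ┃               


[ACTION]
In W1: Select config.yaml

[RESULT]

              ┠────────────────────────┨         
              ┃       March 2021       ┃         
              ┃Mo Tu We Th Fr Sa Su    ┃         
      ┏━━━━━━━━━━━━━━━━━━━━━━━━━━┓7    ┃         
      ┃ TabContainer             ┃14   ┃         
      ┠──────────────────────────┨1*   ┃         
      ┃ report.csv │[config.yaml]┃28*  ┃         
      ┃──────────────────────────┃     ┃         
      ┃logging:                  ┃     ┃         
      ┃# logging configuration   ┃     ┃         
      ┃  host: 60                ┃     ┃         
      ┃  timeout: utf-8          ┃━━━━━┛         
      ┃  log_level: 8080         ┃               
      ┃  debug: 60               ┃               
      ┃                          ┃               
      ┃api:                      ┃               
      ┃  log_level: 30           ┃               
      ┃  workers: 8080           ┃               
      ┃                          ┃               
      ┃                          ┃               


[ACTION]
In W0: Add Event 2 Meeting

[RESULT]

              ┠────────────────────────┨         
              ┃       March 2021       ┃         
              ┃Mo Tu We Th Fr Sa Su    ┃         
      ┏━━━━━━━━━━━━━━━━━━━━━━━━━━┓ 7   ┃         
      ┃ TabContainer             ┃14   ┃         
      ┠──────────────────────────┨1*   ┃         
      ┃ report.csv │[config.yaml]┃28*  ┃         
      ┃──────────────────────────┃     ┃         
      ┃logging:                  ┃     ┃         
      ┃# logging configuration   ┃     ┃         
      ┃  host: 60                ┃     ┃         
      ┃  timeout: utf-8          ┃━━━━━┛         
      ┃  log_level: 8080         ┃               
      ┃  debug: 60               ┃               
      ┃                          ┃               
      ┃api:                      ┃               
      ┃  log_level: 30           ┃               
      ┃  workers: 8080           ┃               
      ┃                          ┃               
      ┃                          ┃               


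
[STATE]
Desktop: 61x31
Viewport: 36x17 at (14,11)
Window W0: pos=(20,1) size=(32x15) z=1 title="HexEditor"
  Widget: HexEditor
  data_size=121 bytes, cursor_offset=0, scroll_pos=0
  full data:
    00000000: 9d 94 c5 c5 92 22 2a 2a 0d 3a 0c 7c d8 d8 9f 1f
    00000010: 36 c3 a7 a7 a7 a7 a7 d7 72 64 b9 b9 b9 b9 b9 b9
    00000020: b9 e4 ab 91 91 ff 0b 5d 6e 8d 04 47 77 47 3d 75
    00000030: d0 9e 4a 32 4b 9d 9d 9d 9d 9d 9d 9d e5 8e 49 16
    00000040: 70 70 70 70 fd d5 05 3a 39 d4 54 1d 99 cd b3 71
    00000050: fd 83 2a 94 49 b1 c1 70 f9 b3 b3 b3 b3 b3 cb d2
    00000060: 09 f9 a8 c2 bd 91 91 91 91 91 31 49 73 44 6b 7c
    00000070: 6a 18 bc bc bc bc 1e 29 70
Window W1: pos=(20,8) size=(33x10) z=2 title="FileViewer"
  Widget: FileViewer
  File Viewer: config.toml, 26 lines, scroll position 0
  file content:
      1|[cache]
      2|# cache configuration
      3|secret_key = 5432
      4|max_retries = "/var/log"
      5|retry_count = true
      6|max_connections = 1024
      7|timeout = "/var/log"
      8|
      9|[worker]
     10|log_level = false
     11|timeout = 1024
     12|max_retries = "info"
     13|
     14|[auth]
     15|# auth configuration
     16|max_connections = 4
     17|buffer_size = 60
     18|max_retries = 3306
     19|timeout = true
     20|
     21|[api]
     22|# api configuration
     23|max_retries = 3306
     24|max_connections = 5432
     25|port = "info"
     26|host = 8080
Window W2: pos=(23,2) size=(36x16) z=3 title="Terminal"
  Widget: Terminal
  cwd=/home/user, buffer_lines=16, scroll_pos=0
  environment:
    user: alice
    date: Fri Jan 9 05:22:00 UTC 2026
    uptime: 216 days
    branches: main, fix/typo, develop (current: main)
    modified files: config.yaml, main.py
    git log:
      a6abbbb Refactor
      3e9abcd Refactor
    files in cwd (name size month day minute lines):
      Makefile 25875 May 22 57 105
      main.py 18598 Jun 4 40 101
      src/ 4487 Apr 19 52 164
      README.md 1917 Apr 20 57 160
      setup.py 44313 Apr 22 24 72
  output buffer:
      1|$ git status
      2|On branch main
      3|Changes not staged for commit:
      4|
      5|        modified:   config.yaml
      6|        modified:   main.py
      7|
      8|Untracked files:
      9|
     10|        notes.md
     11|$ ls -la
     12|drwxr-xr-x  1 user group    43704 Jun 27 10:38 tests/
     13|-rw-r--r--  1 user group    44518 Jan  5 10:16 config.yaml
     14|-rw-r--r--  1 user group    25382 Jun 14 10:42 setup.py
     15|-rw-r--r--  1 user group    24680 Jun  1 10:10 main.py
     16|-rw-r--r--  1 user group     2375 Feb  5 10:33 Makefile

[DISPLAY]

      ┃[c┃                          
      ┃# ┃Untracked files:          
      ┃se┃                          
      ┃ma┃        notes.md          
      ┃re┃$ ls -la                  
      ┃ma┃drwxr-xr-x  1 user group  
      ┗━━┗━━━━━━━━━━━━━━━━━━━━━━━━━━
                                    
                                    
                                    
                                    
                                    
                                    
                                    
                                    
                                    
                                    


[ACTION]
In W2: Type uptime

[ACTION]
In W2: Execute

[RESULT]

      ┃[c┃-rw-r--r--  1 user group  
      ┃# ┃-rw-r--r--  1 user group  
      ┃se┃-rw-r--r--  1 user group  
      ┃ma┃$ uptime                  
      ┃re┃ 10:00  up 216 days       
      ┃ma┃$ █                       
      ┗━━┗━━━━━━━━━━━━━━━━━━━━━━━━━━
                                    
                                    
                                    
                                    
                                    
                                    
                                    
                                    
                                    
                                    


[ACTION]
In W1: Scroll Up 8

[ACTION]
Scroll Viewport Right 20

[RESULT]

rw-r--r--  1 user group    25382 ┃  
rw-r--r--  1 user group    24680 ┃  
rw-r--r--  1 user group     2375 ┃  
 uptime                          ┃  
10:00  up 216 days               ┃  
 █                               ┃  
━━━━━━━━━━━━━━━━━━━━━━━━━━━━━━━━━┛  
                                    
                                    
                                    
                                    
                                    
                                    
                                    
                                    
                                    
                                    


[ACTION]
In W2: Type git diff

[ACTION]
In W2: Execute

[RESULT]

-- a/main.py                     ┃  
++ b/main.py                     ┃  
@ -1,3 +1,4 @@                   ┃  
# updated                        ┃  
import sys                       ┃  
 █                               ┃  
━━━━━━━━━━━━━━━━━━━━━━━━━━━━━━━━━┛  
                                    
                                    
                                    
                                    
                                    
                                    
                                    
                                    
                                    
                                    


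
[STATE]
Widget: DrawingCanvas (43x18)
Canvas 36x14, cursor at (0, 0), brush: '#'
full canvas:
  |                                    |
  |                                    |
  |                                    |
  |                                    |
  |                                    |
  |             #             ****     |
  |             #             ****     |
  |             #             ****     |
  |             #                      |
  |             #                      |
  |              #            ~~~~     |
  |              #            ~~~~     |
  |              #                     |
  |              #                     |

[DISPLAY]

+                                          
                                           
                                           
                                           
                                           
             #             ****            
             #             ****            
             #             ****            
             #                             
             #                             
              #            ~~~~            
              #            ~~~~            
              #                            
              #                            
                                           
                                           
                                           
                                           


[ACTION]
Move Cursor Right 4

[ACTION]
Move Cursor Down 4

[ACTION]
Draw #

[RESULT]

                                           
                                           
                                           
                                           
    #                                      
             #             ****            
             #             ****            
             #             ****            
             #                             
             #                             
              #            ~~~~            
              #            ~~~~            
              #                            
              #                            
                                           
                                           
                                           
                                           


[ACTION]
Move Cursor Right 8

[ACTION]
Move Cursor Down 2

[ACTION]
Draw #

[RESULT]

                                           
                                           
                                           
                                           
    #                                      
             #             ****            
            ##             ****            
             #             ****            
             #                             
             #                             
              #            ~~~~            
              #            ~~~~            
              #                            
              #                            
                                           
                                           
                                           
                                           
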